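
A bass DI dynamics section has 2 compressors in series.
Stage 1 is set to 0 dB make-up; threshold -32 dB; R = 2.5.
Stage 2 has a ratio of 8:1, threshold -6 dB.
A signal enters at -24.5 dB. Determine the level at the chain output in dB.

-29 dB

Stage 1: -24.5 dB is 7.5 dB over -32 dB; at 2.5:1 that becomes 3 dB over, giving -29 dB.
Stage 2: below threshold (-29 ≤ -6); passes unchanged; output -29 dB.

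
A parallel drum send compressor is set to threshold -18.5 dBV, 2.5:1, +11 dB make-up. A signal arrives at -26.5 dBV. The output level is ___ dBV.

-26.5 dBV is 8 dB below the -18.5 dBV threshold, so no gain reduction is applied.
Make-up gain adds 11 dB: -26.5 + 11 = -15.5 dBV.

-15.5 dBV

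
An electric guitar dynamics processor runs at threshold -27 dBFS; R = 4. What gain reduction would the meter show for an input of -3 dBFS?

-3 dBFS exceeds the threshold by 24 dB.
After 4:1 compression the overshoot becomes 24/4 = 6 dB.
GR = overshoot in − overshoot out = 24 − 6 = 18 dB.

18 dB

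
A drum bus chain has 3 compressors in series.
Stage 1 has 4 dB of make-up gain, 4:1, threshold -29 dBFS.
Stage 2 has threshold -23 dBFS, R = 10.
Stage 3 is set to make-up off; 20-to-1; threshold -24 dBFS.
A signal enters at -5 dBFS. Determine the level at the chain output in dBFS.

-23.93 dBFS

Stage 1: overshoot 24 dB → 24/4 = 6 dB → -23 dBFS; +4 dB make-up → -19 dBFS.
Stage 2: -19 dBFS is 4 dB over -23 dBFS; at 10:1 that becomes 0.4 dB over, giving -22.6 dBFS.
Stage 3: -22.6 dBFS is 1.4 dB over -24 dBFS; at 20:1 that becomes 0.07 dB over, giving -23.93 dBFS.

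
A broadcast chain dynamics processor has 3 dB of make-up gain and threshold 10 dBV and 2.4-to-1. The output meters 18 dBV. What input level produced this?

22 dBV

Stripping the +3 dB make-up gives 15 dBV at the gain stage.
The compressed level sits 15 − 10 = 5 dB over threshold.
Input overshoot = R × output overshoot = 12 dB → input = 10 + 12 = 22 dBV.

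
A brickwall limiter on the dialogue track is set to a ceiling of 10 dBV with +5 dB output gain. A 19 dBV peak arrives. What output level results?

15 dBV

A brickwall limiter is an ∞:1 compressor: any input above the ceiling is clamped to 10 dBV.
Output gain then adds 5 dB: 10 + 5 = 15 dBV.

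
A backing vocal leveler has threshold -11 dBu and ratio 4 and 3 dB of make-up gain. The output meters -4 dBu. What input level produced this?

Before make-up, the level was -4 − 3 = -7 dBu.
Post-compression overshoot = -7 − (-11) = 4 dB.
Undo the ratio: input overshoot = 4 × 4 = 16 dB, giving input = 5 dBu.

5 dBu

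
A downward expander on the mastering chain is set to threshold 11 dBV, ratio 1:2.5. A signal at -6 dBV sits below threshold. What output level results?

-31.5 dBV

Undershoot = 11 − (-6) = 17 dB.
At 1:2.5, that expands to 42.5 dB under threshold.
Output = 11 − 42.5 = -31.5 dBV.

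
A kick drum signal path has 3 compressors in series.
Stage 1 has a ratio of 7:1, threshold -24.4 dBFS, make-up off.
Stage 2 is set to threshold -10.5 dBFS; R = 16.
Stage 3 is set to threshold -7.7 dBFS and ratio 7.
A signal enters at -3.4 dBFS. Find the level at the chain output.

Stage 1: 21 dB above -24.4 dBFS, reduced 7:1 to 3 dB above → -21.4 dBFS.
Stage 2: -21.4 dBFS ≤ -10.5 dBFS, so stage 2 doesn't engage; output -21.4 dBFS.
Stage 3: below threshold (-21.4 ≤ -7.7); passes unchanged; output -21.4 dBFS.

-21.4 dBFS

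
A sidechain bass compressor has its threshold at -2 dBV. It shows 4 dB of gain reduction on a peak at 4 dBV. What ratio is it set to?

3:1

Input overshoot = 4 − (-2) = 6 dB.
Output overshoot = 6 − 4 = 2 dB.
Ratio = input overshoot / output overshoot = 6 / 2 = 3.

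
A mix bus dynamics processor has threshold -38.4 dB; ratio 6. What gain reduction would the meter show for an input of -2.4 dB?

30 dB

Overshoot = -2.4 − (-38.4) = 36 dB.
After 6:1 compression the overshoot becomes 36/6 = 6 dB.
So the signal is attenuated by 36 − 6 = 30 dB.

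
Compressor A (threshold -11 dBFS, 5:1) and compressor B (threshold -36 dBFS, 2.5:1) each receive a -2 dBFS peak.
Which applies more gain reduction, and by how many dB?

A: 9 dB over, compressed to 1.8 dB over, so 7.2 dB of GR.
B: 34 dB over, compressed to 13.6 dB over, so 20.4 dB of GR.
B applies 13.2 dB more gain reduction.

B, by 13.2 dB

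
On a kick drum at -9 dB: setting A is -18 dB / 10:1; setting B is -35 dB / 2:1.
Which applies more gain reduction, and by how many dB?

B, by 4.9 dB

A: overshoot 9 dB → output overshoot 0.9 dB → GR 8.1 dB.
B: overshoot 26 dB → output overshoot 13 dB → GR 13 dB.
Difference: 4.9 dB in favour of B.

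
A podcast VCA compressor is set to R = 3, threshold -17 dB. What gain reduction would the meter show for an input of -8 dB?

Overshoot = -8 − (-17) = 9 dB.
A 3:1 ratio leaves 3 dB of that excess.
So the signal is attenuated by 9 − 3 = 6 dB.

6 dB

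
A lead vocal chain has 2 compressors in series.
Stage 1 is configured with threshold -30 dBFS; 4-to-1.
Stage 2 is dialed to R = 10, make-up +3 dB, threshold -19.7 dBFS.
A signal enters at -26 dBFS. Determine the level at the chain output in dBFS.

-26 dBFS

Stage 1: overshoot 4 dB → 4/4 = 1 dB → -29 dBFS.
Stage 2: -29 dBFS ≤ -19.7 dBFS, so stage 2 doesn't engage; make-up brings it to -26 dBFS.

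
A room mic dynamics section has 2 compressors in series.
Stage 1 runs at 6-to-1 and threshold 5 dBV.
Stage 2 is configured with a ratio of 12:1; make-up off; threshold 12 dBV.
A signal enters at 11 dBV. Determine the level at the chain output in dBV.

Stage 1: overshoot 6 dB → 6/6 = 1 dB → 6 dBV.
Stage 2: 6 dBV ≤ 12 dBV, so stage 2 doesn't engage; output 6 dBV.

6 dBV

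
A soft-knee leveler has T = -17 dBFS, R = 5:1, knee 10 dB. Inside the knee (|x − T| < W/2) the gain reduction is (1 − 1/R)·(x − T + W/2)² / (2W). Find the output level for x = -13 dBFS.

-16.24 dBFS

x − T + W/2 = -13 − (-17) + 5 = 9.
GR = (1 − 1/5) × 9² / 20 = 0.8 × 81 / 20 = 3.24 dB.
Output = -13 − 3.24 = -16.24 dBFS.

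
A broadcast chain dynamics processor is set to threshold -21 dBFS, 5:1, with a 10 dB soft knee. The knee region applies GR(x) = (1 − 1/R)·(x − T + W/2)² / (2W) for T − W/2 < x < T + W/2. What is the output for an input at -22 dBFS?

x − T + W/2 = -22 − (-21) + 5 = 4.
GR = (1 − 1/5) × 4² / 20 = 0.8 × 16 / 20 = 0.64 dB.
Output = -22 − 0.64 = -22.64 dBFS.

-22.64 dBFS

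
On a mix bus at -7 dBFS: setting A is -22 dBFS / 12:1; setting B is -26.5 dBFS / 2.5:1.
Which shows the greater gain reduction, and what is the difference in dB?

A: 15 dB over, compressed to 1.25 dB over, so 13.75 dB of GR.
B: 19.5 dB over, compressed to 7.8 dB over, so 11.7 dB of GR.
A reduces 2.05 dB more.

A, by 2.05 dB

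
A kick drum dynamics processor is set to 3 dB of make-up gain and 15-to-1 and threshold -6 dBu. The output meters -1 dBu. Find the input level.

24 dBu

Stripping the +3 dB make-up gives -4 dBu at the gain stage.
The compressed level sits -4 − (-6) = 2 dB over threshold.
Before 15:1 compression the overshoot was 2 × 15 = 30 dB, so input = -6 + 30 = 24 dBu.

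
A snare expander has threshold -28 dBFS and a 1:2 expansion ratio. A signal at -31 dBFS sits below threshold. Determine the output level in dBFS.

-34 dBFS

Below threshold, a 1:2 expander applies gain = (2−1)×(T − x) of attenuation.
(2−1) × 3 = 3 dB, so output = -31 − 3 = -34 dBFS.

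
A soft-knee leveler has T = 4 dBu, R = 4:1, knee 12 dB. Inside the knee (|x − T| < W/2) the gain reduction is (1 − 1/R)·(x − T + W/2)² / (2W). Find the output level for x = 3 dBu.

2.21875 dBu

x − T + W/2 = 3 − 4 + 6 = 5.
GR = (1 − 1/4) × 5² / 24 = 0.75 × 25 / 24 = 0.78125 dB.
Output = 3 − 0.78125 = 2.21875 dBu.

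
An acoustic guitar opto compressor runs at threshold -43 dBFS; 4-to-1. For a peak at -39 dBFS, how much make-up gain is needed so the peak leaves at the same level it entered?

3 dB

Overshoot 4 dB → 4/4 = 1 dB after compression, so the compressed level is -43 + 1 = -42 dBFS.
Make-up = target − compressed = -39 − (-42) = 3 dB.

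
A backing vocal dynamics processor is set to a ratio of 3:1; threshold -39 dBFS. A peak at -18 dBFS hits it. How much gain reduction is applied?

Overshoot = -18 − (-39) = 21 dB.
After 3:1 compression the overshoot becomes 21/3 = 7 dB.
So the signal is attenuated by 21 − 7 = 14 dB.

14 dB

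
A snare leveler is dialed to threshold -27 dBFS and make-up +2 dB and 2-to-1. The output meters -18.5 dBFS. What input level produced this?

Remove make-up: -18.5 − 2 = -20.5 dBFS.
Post-compression overshoot = -20.5 − (-27) = 6.5 dB.
Input overshoot = R × output overshoot = 13 dB → input = -27 + 13 = -14 dBFS.

-14 dBFS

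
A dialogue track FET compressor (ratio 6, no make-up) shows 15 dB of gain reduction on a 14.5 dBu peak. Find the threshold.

Let T be the threshold. Output overshoot = (input overshoot)/R, so -0.5 − T = (14.5 − T)/6.
6·(-0.5 − T) = 14.5 − T → 5·T = -3 − 14.5 = -17.5.
T = -17.5/5 = -3.5 dBu.

-3.5 dBu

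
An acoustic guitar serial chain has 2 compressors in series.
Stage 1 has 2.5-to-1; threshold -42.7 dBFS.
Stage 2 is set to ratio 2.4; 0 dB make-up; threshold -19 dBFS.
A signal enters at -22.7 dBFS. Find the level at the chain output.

-34.7 dBFS

Stage 1: 20 dB above -42.7 dBFS, reduced 2.5:1 to 8 dB above → -34.7 dBFS.
Stage 2: -34.7 dBFS is at or below the -19 dBFS threshold — no compression; output -34.7 dBFS.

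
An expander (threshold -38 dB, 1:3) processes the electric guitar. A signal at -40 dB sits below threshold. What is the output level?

Below threshold, a 1:3 expander applies gain = (3−1)×(T − x) of attenuation.
(3−1) × 2 = 4 dB, so output = -40 − 4 = -44 dB.

-44 dB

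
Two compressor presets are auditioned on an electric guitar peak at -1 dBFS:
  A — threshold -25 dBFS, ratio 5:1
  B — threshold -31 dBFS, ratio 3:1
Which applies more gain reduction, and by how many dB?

A: overshoot 24 dB → output overshoot 4.8 dB → GR 19.2 dB.
B: overshoot 30 dB → output overshoot 10 dB → GR 20 dB.
B reduces 0.8 dB more.

B, by 0.8 dB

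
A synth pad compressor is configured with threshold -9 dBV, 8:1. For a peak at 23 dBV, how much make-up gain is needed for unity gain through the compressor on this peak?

Overshoot 32 dB → 32/8 = 4 dB after compression, so the compressed level is -9 + 4 = -5 dBV.
Make-up = target − compressed = 23 − (-5) = 28 dB.

28 dB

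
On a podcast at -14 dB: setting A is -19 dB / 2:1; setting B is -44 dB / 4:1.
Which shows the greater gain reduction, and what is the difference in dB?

B, by 20 dB

A: GR = 5 − 5/2 = 2.5 dB.
B: GR = 30 − 30/4 = 22.5 dB.
Difference: 20 dB in favour of B.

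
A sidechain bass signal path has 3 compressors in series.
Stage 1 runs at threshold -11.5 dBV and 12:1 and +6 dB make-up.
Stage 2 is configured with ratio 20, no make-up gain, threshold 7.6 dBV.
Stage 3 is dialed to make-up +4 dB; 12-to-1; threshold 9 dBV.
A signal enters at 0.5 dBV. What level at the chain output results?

-0.5 dBV

Stage 1: 12 dB above -11.5 dBV, reduced 12:1 to 1 dB above → -10.5 dBV; +6 dB make-up → -4.5 dBV.
Stage 2: -4.5 dBV is at or below the 7.6 dBV threshold — no compression; output -4.5 dBV.
Stage 3: -4.5 dBV is at or below the 9 dBV threshold — no compression; make-up brings it to -0.5 dBV.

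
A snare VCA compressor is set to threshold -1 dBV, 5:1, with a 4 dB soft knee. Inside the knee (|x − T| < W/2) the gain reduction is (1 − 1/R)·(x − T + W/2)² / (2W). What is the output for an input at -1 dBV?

-1.4 dBV

x − T + W/2 = -1 − (-1) + 2 = 2.
GR = (1 − 1/5) × 2² / 8 = 0.8 × 4 / 8 = 0.4 dB.
Output = -1 − 0.4 = -1.4 dBV.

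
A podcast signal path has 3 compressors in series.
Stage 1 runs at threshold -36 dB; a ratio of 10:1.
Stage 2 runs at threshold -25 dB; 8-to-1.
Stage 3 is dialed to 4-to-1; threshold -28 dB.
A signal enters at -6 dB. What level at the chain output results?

Stage 1: -6 dB is 30 dB over -36 dB; at 10:1 that becomes 3 dB over, giving -33 dB.
Stage 2: below threshold (-33 ≤ -25); passes unchanged; output -33 dB.
Stage 3: -33 dB ≤ -28 dB, so stage 3 doesn't engage; output -33 dB.

-33 dB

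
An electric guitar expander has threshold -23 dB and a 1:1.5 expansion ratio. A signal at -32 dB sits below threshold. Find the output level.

-36.5 dB

Below threshold, a 1:1.5 expander applies gain = (1.5−1)×(T − x) of attenuation.
(1.5−1) × 9 = 4.5 dB, so output = -32 − 4.5 = -36.5 dB.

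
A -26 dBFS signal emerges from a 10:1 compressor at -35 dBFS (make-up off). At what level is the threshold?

Let T be the threshold. Output overshoot = (input overshoot)/R, so -35 − T = (-26 − T)/10.
10·(-35 − T) = -26 − T → 9·T = -350 − (-26) = -324.
T = -324/9 = -36 dBFS.

-36 dBFS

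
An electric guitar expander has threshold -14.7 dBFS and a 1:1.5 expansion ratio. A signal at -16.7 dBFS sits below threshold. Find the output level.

-17.7 dBFS

The input is 2 dB below the -14.7 dBFS threshold.
A 1:1.5 expander multiplies undershoot by 1.5: 2 × 1.5 = 3 dB below threshold.
Output = -14.7 − 3 = -17.7 dBFS.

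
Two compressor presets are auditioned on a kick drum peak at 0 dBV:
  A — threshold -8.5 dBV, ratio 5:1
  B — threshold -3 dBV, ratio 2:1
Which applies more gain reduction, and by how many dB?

A: overshoot 8.5 dB → output overshoot 1.7 dB → GR 6.8 dB.
B: overshoot 3 dB → output overshoot 1.5 dB → GR 1.5 dB.
A applies 5.3 dB more gain reduction.

A, by 5.3 dB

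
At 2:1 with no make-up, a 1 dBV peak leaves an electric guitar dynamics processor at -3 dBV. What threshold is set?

Input is 8 dB above T (since output overshoot × R = input overshoot: (-3 − T)·2 = 1 − T gives T = -7 dBV).
Check: -7 + (1 − (-7))/2 = -7 + 4 = -3 dBV. ✓

-7 dBV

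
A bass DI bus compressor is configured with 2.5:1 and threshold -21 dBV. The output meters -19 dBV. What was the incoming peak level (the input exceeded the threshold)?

-16 dBV

Post-compression overshoot = -19 − (-21) = 2 dB.
Before 2.5:1 compression the overshoot was 2 × 2.5 = 5 dB, so input = -21 + 5 = -16 dBV.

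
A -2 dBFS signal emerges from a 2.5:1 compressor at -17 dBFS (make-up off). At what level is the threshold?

Gain reduction = -2 − (-17) = 15 dB; output overshoot = GR / (R − 1) = 15 / 1.5 = 10 dB.
Threshold = output − output overshoot = -17 − 10 = -27 dBFS.

-27 dBFS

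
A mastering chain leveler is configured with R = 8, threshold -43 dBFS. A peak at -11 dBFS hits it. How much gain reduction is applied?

28 dB

Overshoot = -11 − (-43) = 32 dB.
At 8:1, output sits 32/8 = 4 dB above threshold.
GR = overshoot in − overshoot out = 32 − 4 = 28 dB.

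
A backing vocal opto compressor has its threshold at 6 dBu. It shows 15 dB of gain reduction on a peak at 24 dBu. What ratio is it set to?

Input overshoot = 24 − 6 = 18 dB.
Output overshoot = 18 − 15 = 3 dB.
Ratio = input overshoot / output overshoot = 18 / 3 = 6.

6:1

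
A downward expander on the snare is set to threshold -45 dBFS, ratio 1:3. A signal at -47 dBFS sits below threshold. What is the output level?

-51 dBFS

The input is 2 dB below the -45 dBFS threshold.
A 1:3 expander multiplies undershoot by 3: 2 × 3 = 6 dB below threshold.
Output = -45 − 6 = -51 dBFS.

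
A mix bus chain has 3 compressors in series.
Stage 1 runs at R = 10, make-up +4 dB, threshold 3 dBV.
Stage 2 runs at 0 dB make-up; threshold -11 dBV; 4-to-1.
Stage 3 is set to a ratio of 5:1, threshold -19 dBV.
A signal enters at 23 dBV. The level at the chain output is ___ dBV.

-16.4 dBV

Stage 1: 20 dB above 3 dBV, reduced 10:1 to 2 dB above → 5 dBV; +4 dB make-up → 9 dBV.
Stage 2: 9 dBV is 20 dB over -11 dBV; at 4:1 that becomes 5 dB over, giving -6 dBV.
Stage 3: overshoot 13 dB → 13/5 = 2.6 dB → -16.4 dBV.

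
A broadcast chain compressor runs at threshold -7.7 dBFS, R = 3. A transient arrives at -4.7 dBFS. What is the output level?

-4.7 dBFS sits 3 dB over threshold.
At 3:1 the overshoot is divided by 3, leaving 1 dB above threshold.
That puts the output at -6.7 dBFS.

-6.7 dBFS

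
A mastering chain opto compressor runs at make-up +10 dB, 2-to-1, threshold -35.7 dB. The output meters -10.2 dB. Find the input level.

-4.7 dB

Stripping the +10 dB make-up gives -20.2 dB at the gain stage.
Post-compression overshoot = -20.2 − (-35.7) = 15.5 dB.
Before 2:1 compression the overshoot was 15.5 × 2 = 31 dB, so input = -35.7 + 31 = -4.7 dB.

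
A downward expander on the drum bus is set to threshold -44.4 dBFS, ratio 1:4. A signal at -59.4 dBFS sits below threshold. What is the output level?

-104.4 dBFS

Below threshold, a 1:4 expander applies gain = (4−1)×(T − x) of attenuation.
(4−1) × 15 = 45 dB, so output = -59.4 − 45 = -104.4 dBFS.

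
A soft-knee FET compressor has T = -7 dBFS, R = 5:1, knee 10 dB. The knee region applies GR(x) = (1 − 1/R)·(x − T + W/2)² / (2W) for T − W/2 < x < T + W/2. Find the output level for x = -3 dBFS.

-6.24 dBFS

x − T + W/2 = -3 − (-7) + 5 = 9.
GR = (1 − 1/5) × 9² / 20 = 0.8 × 81 / 20 = 3.24 dB.
Output = -3 − 3.24 = -6.24 dBFS.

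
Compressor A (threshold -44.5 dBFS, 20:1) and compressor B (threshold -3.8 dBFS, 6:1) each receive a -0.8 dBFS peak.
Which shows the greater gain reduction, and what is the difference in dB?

A, by 39.015 dB

A: overshoot 43.7 dB → output overshoot 2.185 dB → GR 41.515 dB.
B: overshoot 3 dB → output overshoot 0.5 dB → GR 2.5 dB.
Difference: 39.015 dB in favour of A.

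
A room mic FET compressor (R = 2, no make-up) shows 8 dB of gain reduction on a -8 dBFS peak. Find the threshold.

Let T be the threshold. Output overshoot = (input overshoot)/R, so -16 − T = (-8 − T)/2.
2·(-16 − T) = -8 − T → 1·T = -32 − (-8) = -24.
T = -24/1 = -24 dBFS.

-24 dBFS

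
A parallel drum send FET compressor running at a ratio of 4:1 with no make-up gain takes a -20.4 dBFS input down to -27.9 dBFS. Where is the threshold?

-30.4 dBFS

Gain reduction = -20.4 − (-27.9) = 7.5 dB; output overshoot = GR / (R − 1) = 7.5 / 3 = 2.5 dB.
Threshold = output − output overshoot = -27.9 − 2.5 = -30.4 dBFS.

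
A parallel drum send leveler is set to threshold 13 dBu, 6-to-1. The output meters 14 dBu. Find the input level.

The compressed level sits 14 − 13 = 1 dB over threshold.
Undo the ratio: input overshoot = 1 × 6 = 6 dB, giving input = 19 dBu.

19 dBu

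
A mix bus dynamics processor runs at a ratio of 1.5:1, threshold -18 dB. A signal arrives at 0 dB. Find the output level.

Overshoot: 0 − (-18) = 18 dB.
1.5:1 compression reduces that to 18/1.5 = 12 dB over.
Output = -18 + 12 = -6 dB.

-6 dB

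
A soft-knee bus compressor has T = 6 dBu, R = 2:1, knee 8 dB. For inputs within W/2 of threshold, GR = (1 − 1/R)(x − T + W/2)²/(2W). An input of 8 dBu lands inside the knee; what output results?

x − T + W/2 = 8 − 6 + 4 = 6.
GR = (1 − 1/2) × 6² / 16 = 0.5 × 36 / 16 = 1.125 dB.
Output = 8 − 1.125 = 6.875 dBu.

6.875 dBu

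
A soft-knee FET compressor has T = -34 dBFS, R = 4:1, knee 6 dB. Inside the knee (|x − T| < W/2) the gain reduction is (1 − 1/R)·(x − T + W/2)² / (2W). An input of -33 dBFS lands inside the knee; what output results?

x − T + W/2 = -33 − (-34) + 3 = 4.
GR = (1 − 1/4) × 4² / 12 = 0.75 × 16 / 12 = 1 dB.
Output = -33 − 1 = -34 dBFS.

-34 dBFS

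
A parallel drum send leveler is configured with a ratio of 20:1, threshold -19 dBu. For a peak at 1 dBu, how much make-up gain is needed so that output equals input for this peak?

The peak compresses to -19 + 20/20 = -18 dBu.
To reach 1 dBu requires 1 − (-18) = 19 dB of make-up.

19 dB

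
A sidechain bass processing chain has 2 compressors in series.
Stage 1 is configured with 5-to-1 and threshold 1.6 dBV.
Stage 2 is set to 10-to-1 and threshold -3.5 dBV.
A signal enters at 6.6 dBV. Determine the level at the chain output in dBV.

-2.89 dBV

Stage 1: 5 dB above 1.6 dBV, reduced 5:1 to 1 dB above → 2.6 dBV.
Stage 2: overshoot 6.1 dB → 6.1/10 = 0.61 dB → -2.89 dBV.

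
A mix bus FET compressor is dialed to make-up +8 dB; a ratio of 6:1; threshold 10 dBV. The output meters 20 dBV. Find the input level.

Remove make-up: 20 − 8 = 12 dBV.
Post-compression overshoot = 12 − 10 = 2 dB.
Undo the ratio: input overshoot = 2 × 6 = 12 dB, giving input = 22 dBV.

22 dBV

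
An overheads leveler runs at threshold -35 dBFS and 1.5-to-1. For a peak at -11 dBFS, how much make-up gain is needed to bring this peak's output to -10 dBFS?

Without make-up, output = threshold + overshoot/1.5 = -35 + 16 = -19 dBFS.
Gap to target: 9 dB.

9 dB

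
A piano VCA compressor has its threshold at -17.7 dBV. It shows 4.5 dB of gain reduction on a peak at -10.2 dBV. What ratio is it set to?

Input overshoot = -10.2 − (-17.7) = 7.5 dB.
Output overshoot = 7.5 − 4.5 = 3 dB.
Ratio = input overshoot / output overshoot = 7.5 / 3 = 2.5.

2.5:1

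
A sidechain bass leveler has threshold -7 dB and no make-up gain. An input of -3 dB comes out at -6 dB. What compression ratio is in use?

4:1

Input overshoot = -3 − (-7) = 4 dB; output overshoot = -6 − (-7) = 1 dB.
Ratio = 4 / 1 = 4.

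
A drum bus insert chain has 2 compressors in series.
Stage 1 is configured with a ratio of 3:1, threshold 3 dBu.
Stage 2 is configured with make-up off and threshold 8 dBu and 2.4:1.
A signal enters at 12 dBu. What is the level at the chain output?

6 dBu

Stage 1: 12 dBu is 9 dB over 3 dBu; at 3:1 that becomes 3 dB over, giving 6 dBu.
Stage 2: 6 dBu is at or below the 8 dBu threshold — no compression; output 6 dBu.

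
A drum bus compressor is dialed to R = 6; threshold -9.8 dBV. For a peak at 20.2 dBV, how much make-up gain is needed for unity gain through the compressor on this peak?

Without make-up, output = threshold + overshoot/6 = -9.8 + 5 = -4.8 dBV.
Gap to target: 25 dB.

25 dB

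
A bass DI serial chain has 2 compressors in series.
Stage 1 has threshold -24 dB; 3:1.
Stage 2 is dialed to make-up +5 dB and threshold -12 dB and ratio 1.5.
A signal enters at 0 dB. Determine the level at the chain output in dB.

Stage 1: overshoot 24 dB → 24/3 = 8 dB → -16 dB.
Stage 2: -16 dB ≤ -12 dB, so stage 2 doesn't engage; make-up brings it to -11 dB.

-11 dB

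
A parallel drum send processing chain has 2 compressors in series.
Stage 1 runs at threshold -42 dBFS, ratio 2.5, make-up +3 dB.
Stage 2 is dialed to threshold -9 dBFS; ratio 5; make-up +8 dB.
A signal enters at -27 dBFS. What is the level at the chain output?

-25 dBFS

Stage 1: -27 dBFS is 15 dB over -42 dBFS; at 2.5:1 that becomes 6 dB over, giving -36 dBFS; +3 dB make-up → -33 dBFS.
Stage 2: -33 dBFS is at or below the -9 dBFS threshold — no compression; make-up brings it to -25 dBFS.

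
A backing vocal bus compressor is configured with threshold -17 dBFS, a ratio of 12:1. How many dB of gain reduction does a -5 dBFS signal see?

-5 dBFS exceeds the threshold by 12 dB.
At 12:1, output sits 12/12 = 1 dB above threshold.
So the signal is attenuated by 12 − 1 = 11 dB.

11 dB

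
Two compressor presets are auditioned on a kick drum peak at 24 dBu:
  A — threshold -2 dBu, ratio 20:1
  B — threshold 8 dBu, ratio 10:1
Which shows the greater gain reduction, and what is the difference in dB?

A, by 10.3 dB

A: overshoot 26 dB → output overshoot 1.3 dB → GR 24.7 dB.
B: overshoot 16 dB → output overshoot 1.6 dB → GR 14.4 dB.
A reduces 10.3 dB more.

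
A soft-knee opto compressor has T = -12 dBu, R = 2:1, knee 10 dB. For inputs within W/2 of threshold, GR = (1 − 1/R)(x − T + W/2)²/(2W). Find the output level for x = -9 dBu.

-10.6 dBu

x − T + W/2 = -9 − (-12) + 5 = 8.
GR = (1 − 1/2) × 8² / 20 = 0.5 × 64 / 20 = 1.6 dB.
Output = -9 − 1.6 = -10.6 dBu.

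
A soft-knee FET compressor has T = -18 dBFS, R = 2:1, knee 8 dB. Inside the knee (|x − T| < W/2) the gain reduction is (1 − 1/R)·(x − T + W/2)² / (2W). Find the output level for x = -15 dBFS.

x − T + W/2 = -15 − (-18) + 4 = 7.
GR = (1 − 1/2) × 7² / 16 = 0.5 × 49 / 16 = 1.53125 dB.
Output = -15 − 1.53125 = -16.53125 dBFS.

-16.53125 dBFS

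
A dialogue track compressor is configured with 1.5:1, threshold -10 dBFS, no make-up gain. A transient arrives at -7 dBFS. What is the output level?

The input is 3 dB above the -10 dBFS threshold.
The 3 dB excess becomes 2 dB after 1.5:1 reduction.
Output = -10 + 2 = -8 dBFS.

-8 dBFS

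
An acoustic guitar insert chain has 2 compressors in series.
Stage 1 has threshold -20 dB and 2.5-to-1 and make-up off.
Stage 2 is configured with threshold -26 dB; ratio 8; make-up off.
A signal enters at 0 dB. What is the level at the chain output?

Stage 1: overshoot 20 dB → 20/2.5 = 8 dB → -12 dB.
Stage 2: -12 dB is 14 dB over -26 dB; at 8:1 that becomes 1.75 dB over, giving -24.25 dB.

-24.25 dB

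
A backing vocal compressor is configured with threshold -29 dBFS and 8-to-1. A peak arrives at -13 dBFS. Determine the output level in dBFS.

Overshoot: -13 − (-29) = 16 dB.
8:1 compression reduces that to 16/8 = 2 dB over.
So the level is -29 + 2 = -27 dBFS.

-27 dBFS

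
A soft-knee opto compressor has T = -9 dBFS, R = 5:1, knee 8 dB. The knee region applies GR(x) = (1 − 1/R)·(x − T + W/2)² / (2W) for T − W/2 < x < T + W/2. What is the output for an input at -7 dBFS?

x − T + W/2 = -7 − (-9) + 4 = 6.
GR = (1 − 1/5) × 6² / 16 = 0.8 × 36 / 16 = 1.8 dB.
Output = -7 − 1.8 = -8.8 dBFS.

-8.8 dBFS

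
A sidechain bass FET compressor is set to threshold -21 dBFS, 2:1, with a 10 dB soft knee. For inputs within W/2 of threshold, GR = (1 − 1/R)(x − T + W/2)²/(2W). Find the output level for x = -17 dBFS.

-19.025 dBFS

x − T + W/2 = -17 − (-21) + 5 = 9.
GR = (1 − 1/2) × 9² / 20 = 0.5 × 81 / 20 = 2.025 dB.
Output = -17 − 2.025 = -19.025 dBFS.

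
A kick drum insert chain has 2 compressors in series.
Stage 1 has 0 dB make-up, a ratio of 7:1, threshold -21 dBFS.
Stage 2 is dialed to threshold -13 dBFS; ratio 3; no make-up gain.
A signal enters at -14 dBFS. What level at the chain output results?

Stage 1: overshoot 7 dB → 7/7 = 1 dB → -20 dBFS.
Stage 2: -20 dBFS ≤ -13 dBFS, so stage 2 doesn't engage; output -20 dBFS.

-20 dBFS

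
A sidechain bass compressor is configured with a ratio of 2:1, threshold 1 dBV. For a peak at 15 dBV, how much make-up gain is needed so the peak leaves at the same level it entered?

The peak compresses to 1 + 14/2 = 8 dBV.
To reach 15 dBV requires 15 − 8 = 7 dB of make-up.

7 dB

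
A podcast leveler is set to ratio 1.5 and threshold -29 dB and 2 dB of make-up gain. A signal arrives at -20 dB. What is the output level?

Overshoot: -20 − (-29) = 9 dB.
At 1.5:1 the overshoot is divided by 1.5, leaving 6 dB above threshold.
That puts the output at -23 dB; make-up adds 2 dB, giving -21 dB.

-21 dB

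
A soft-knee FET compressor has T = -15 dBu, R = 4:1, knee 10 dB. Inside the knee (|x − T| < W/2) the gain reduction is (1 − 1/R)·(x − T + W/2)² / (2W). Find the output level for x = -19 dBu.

-19.0375 dBu

x − T + W/2 = -19 − (-15) + 5 = 1.
GR = (1 − 1/4) × 1² / 20 = 0.75 × 1 / 20 = 0.0375 dB.
Output = -19 − 0.0375 = -19.0375 dBu.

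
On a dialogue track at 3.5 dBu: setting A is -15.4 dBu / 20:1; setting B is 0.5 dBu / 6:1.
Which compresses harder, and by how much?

A, by 15.455 dB

A: overshoot 18.9 dB → output overshoot 0.945 dB → GR 17.955 dB.
B: overshoot 3 dB → output overshoot 0.5 dB → GR 2.5 dB.
A applies 15.455 dB more gain reduction.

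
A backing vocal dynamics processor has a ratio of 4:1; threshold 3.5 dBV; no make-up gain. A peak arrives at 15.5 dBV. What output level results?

Overshoot: 15.5 − 3.5 = 12 dB.
4:1 compression reduces that to 12/4 = 3 dB over.
That puts the output at 6.5 dBV.

6.5 dBV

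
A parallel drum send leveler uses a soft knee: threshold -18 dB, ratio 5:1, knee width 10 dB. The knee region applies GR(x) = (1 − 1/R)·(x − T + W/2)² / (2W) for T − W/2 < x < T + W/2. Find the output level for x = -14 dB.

-17.24 dB

x − T + W/2 = -14 − (-18) + 5 = 9.
GR = (1 − 1/5) × 9² / 20 = 0.8 × 81 / 20 = 3.24 dB.
Output = -14 − 3.24 = -17.24 dB.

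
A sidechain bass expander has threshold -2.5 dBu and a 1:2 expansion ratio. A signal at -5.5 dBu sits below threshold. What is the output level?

The input is 3 dB below the -2.5 dBu threshold.
A 1:2 expander multiplies undershoot by 2: 3 × 2 = 6 dB below threshold.
Output = -2.5 − 6 = -8.5 dBu.

-8.5 dBu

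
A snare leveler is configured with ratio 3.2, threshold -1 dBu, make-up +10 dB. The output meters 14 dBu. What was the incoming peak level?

Remove make-up: 14 − 10 = 4 dBu.
Post-compression overshoot = 4 − (-1) = 5 dB.
Undo the ratio: input overshoot = 5 × 3.2 = 16 dB, giving input = 15 dBu.

15 dBu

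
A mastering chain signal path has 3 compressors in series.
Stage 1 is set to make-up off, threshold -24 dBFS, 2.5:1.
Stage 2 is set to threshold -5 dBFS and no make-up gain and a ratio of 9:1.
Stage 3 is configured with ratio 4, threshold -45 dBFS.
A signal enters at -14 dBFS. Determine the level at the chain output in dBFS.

-38.75 dBFS

Stage 1: -14 dBFS is 10 dB over -24 dBFS; at 2.5:1 that becomes 4 dB over, giving -20 dBFS.
Stage 2: -20 dBFS is at or below the -5 dBFS threshold — no compression; output -20 dBFS.
Stage 3: 25 dB above -45 dBFS, reduced 4:1 to 6.25 dB above → -38.75 dBFS.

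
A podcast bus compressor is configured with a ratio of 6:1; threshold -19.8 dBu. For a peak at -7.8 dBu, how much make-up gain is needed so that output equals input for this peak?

10 dB

Without make-up, output = threshold + overshoot/6 = -19.8 + 2 = -17.8 dBu.
Gap to target: 10 dB.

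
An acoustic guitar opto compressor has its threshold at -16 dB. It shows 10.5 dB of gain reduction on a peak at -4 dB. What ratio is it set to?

8:1

Input overshoot = -4 − (-16) = 12 dB.
Output overshoot = 12 − 10.5 = 1.5 dB.
Ratio = input overshoot / output overshoot = 12 / 1.5 = 8.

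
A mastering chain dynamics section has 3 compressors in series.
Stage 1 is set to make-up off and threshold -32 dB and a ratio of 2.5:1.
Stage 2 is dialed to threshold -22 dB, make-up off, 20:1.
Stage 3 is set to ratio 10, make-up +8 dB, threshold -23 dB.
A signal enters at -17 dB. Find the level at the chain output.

Stage 1: overshoot 15 dB → 15/2.5 = 6 dB → -26 dB.
Stage 2: below threshold (-26 ≤ -22); passes unchanged; output -26 dB.
Stage 3: below threshold (-26 ≤ -23); passes unchanged; make-up brings it to -18 dB.

-18 dB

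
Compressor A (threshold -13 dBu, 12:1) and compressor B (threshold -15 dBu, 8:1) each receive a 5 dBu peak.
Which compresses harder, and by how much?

B, by 1 dB

A: GR = 18 − 18/12 = 16.5 dB.
B: GR = 20 − 20/8 = 17.5 dB.
B applies 1 dB more gain reduction.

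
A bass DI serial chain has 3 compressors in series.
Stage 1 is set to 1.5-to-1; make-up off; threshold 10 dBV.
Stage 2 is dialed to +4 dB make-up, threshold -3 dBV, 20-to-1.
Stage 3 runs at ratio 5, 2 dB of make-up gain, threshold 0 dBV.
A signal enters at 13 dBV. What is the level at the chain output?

2.35 dBV

Stage 1: 3 dB above 10 dBV, reduced 1.5:1 to 2 dB above → 12 dBV.
Stage 2: 15 dB above -3 dBV, reduced 20:1 to 0.75 dB above → -2.25 dBV; +4 dB make-up → 1.75 dBV.
Stage 3: 1.75 dBV is 1.75 dB over 0 dBV; at 5:1 that becomes 0.35 dB over, giving 0.35 dBV; +2 dB make-up → 2.35 dBV.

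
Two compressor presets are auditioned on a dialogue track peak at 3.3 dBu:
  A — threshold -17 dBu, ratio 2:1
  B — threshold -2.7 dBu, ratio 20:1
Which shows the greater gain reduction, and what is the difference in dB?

A: 20.3 dB over, compressed to 10.15 dB over, so 10.15 dB of GR.
B: 6 dB over, compressed to 0.3 dB over, so 5.7 dB of GR.
A applies 4.45 dB more gain reduction.

A, by 4.45 dB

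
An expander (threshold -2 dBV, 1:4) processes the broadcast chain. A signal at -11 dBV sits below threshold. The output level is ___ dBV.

-38 dBV

Below threshold, a 1:4 expander applies gain = (4−1)×(T − x) of attenuation.
(4−1) × 9 = 27 dB, so output = -11 − 27 = -38 dBV.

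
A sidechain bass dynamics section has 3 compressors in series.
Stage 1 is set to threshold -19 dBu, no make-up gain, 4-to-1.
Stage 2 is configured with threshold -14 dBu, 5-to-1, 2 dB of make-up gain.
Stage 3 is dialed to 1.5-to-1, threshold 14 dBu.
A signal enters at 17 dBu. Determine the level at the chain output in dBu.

-11.2 dBu

Stage 1: 36 dB above -19 dBu, reduced 4:1 to 9 dB above → -10 dBu.
Stage 2: 4 dB above -14 dBu, reduced 5:1 to 0.8 dB above → -13.2 dBu; +2 dB make-up → -11.2 dBu.
Stage 3: -11.2 dBu ≤ 14 dBu, so stage 3 doesn't engage; output -11.2 dBu.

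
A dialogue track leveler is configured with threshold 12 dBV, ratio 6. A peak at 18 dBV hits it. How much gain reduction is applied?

5 dB

Overshoot = 18 − 12 = 6 dB.
At 6:1, output sits 6/6 = 1 dB above threshold.
GR = overshoot in − overshoot out = 6 − 1 = 5 dB.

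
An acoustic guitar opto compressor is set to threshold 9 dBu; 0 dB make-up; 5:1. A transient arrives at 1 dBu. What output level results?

1 dBu is 8 dB below the 9 dBu threshold, so no gain reduction is applied.
Output = input = 1 dBu.

1 dBu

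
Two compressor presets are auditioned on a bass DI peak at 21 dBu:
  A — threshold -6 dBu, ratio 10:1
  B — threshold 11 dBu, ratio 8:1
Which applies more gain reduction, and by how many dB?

A: 27 dB over, compressed to 2.7 dB over, so 24.3 dB of GR.
B: 10 dB over, compressed to 1.25 dB over, so 8.75 dB of GR.
A applies 15.55 dB more gain reduction.

A, by 15.55 dB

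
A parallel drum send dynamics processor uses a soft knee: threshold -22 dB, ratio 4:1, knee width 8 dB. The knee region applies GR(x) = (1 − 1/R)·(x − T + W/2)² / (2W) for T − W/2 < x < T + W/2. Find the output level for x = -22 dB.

-22.75 dB

x − T + W/2 = -22 − (-22) + 4 = 4.
GR = (1 − 1/4) × 4² / 16 = 0.75 × 16 / 16 = 0.75 dB.
Output = -22 − 0.75 = -22.75 dB.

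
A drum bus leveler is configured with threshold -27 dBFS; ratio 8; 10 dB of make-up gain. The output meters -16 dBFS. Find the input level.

Stripping the +10 dB make-up gives -26 dBFS at the gain stage.
That's 1 dB above the -27 dBFS threshold.
Input overshoot = R × output overshoot = 8 dB → input = -27 + 8 = -19 dBFS.

-19 dBFS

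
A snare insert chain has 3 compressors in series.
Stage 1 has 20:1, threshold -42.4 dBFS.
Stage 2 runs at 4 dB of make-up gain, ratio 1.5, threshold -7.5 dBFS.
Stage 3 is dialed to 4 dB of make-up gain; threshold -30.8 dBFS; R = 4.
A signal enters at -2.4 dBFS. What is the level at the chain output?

Stage 1: 40 dB above -42.4 dBFS, reduced 20:1 to 2 dB above → -40.4 dBFS.
Stage 2: -40.4 dBFS is at or below the -7.5 dBFS threshold — no compression; make-up brings it to -36.4 dBFS.
Stage 3: below threshold (-36.4 ≤ -30.8); passes unchanged; make-up brings it to -32.4 dBFS.

-32.4 dBFS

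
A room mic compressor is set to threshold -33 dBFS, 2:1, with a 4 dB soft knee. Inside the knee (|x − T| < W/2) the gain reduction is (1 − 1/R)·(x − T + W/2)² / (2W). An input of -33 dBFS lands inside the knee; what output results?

-33.25 dBFS

x − T + W/2 = -33 − (-33) + 2 = 2.
GR = (1 − 1/2) × 2² / 8 = 0.5 × 4 / 8 = 0.25 dB.
Output = -33 − 0.25 = -33.25 dBFS.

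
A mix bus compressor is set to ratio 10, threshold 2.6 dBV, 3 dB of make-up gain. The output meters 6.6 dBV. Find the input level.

Before make-up, the level was 6.6 − 3 = 3.6 dBV.
The compressed level sits 3.6 − 2.6 = 1 dB over threshold.
Undo the ratio: input overshoot = 1 × 10 = 10 dB, giving input = 12.6 dBV.

12.6 dBV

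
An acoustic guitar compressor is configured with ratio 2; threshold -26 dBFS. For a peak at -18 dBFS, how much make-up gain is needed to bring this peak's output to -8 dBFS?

14 dB

The peak compresses to -26 + 8/2 = -22 dBFS.
To reach -8 dBFS requires -8 − (-22) = 14 dB of make-up.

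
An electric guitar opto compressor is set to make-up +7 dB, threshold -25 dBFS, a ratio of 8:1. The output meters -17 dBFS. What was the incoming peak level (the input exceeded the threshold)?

Before make-up, the level was -17 − 7 = -24 dBFS.
The compressed level sits -24 − (-25) = 1 dB over threshold.
Before 8:1 compression the overshoot was 1 × 8 = 8 dB, so input = -25 + 8 = -17 dBFS.

-17 dBFS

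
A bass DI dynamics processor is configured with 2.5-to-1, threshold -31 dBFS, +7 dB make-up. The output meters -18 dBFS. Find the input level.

-16 dBFS

Remove make-up: -18 − 7 = -25 dBFS.
Post-compression overshoot = -25 − (-31) = 6 dB.
Before 2.5:1 compression the overshoot was 6 × 2.5 = 15 dB, so input = -31 + 15 = -16 dBFS.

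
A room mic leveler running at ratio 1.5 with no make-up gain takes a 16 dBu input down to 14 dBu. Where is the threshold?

10 dBu

Let T be the threshold. Output overshoot = (input overshoot)/R, so 14 − T = (16 − T)/1.5.
1.5·(14 − T) = 16 − T → 0.5·T = 21 − 16 = 5.
T = 5/0.5 = 10 dBu.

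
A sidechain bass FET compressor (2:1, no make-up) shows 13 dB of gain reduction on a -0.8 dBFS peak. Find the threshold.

Input is 26 dB above T (since output overshoot × R = input overshoot: (-13.8 − T)·2 = -0.8 − T gives T = -26.8 dBFS).
Check: -26.8 + (-0.8 − (-26.8))/2 = -26.8 + 13 = -13.8 dBFS. ✓

-26.8 dBFS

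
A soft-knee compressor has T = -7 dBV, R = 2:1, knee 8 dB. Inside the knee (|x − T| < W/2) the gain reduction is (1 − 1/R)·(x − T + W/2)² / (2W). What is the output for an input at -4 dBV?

-5.53125 dBV

x − T + W/2 = -4 − (-7) + 4 = 7.
GR = (1 − 1/2) × 7² / 16 = 0.5 × 49 / 16 = 1.53125 dB.
Output = -4 − 1.53125 = -5.53125 dBV.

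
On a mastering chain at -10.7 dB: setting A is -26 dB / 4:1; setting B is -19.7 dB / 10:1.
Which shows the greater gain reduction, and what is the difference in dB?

A: GR = 15.3 − 15.3/4 = 11.475 dB.
B: GR = 9 − 9/10 = 8.1 dB.
Difference: 3.375 dB in favour of A.

A, by 3.375 dB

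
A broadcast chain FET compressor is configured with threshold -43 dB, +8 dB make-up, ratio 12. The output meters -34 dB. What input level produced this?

-31 dB

Remove make-up: -34 − 8 = -42 dB.
That's 1 dB above the -43 dB threshold.
Undo the ratio: input overshoot = 1 × 12 = 12 dB, giving input = -31 dB.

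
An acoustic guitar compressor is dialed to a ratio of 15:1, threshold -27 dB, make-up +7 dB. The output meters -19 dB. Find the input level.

-12 dB

Before make-up, the level was -19 − 7 = -26 dB.
The compressed level sits -26 − (-27) = 1 dB over threshold.
Before 15:1 compression the overshoot was 1 × 15 = 15 dB, so input = -27 + 15 = -12 dB.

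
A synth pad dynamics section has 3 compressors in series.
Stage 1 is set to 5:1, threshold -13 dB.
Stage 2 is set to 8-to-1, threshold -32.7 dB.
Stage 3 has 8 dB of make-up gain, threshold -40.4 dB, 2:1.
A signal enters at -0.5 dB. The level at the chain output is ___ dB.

-27.1625 dB

Stage 1: -0.5 dB is 12.5 dB over -13 dB; at 5:1 that becomes 2.5 dB over, giving -10.5 dB.
Stage 2: -10.5 dB is 22.2 dB over -32.7 dB; at 8:1 that becomes 2.775 dB over, giving -29.925 dB.
Stage 3: 10.475 dB above -40.4 dB, reduced 2:1 to 5.2375 dB above → -35.1625 dB; +8 dB make-up → -27.1625 dB.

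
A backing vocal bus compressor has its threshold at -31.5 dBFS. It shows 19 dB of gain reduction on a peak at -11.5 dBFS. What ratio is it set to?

20:1

Input overshoot = -11.5 − (-31.5) = 20 dB.
Output overshoot = 20 − 19 = 1 dB.
Ratio = input overshoot / output overshoot = 20 / 1 = 20.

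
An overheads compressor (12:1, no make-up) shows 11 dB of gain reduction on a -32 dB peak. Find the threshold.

Input is 12 dB above T (since output overshoot × R = input overshoot: (-43 − T)·12 = -32 − T gives T = -44 dB).
Check: -44 + (-32 − (-44))/12 = -44 + 1 = -43 dB. ✓

-44 dB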